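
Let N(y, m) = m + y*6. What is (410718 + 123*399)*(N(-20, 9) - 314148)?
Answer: -144494716905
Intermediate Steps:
N(y, m) = m + 6*y
(410718 + 123*399)*(N(-20, 9) - 314148) = (410718 + 123*399)*((9 + 6*(-20)) - 314148) = (410718 + 49077)*((9 - 120) - 314148) = 459795*(-111 - 314148) = 459795*(-314259) = -144494716905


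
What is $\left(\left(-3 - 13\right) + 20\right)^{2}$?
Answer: $16$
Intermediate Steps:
$\left(\left(-3 - 13\right) + 20\right)^{2} = \left(-16 + 20\right)^{2} = 4^{2} = 16$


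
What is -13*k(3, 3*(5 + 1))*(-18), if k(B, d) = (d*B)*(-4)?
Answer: -50544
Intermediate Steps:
k(B, d) = -4*B*d (k(B, d) = (B*d)*(-4) = -4*B*d)
-13*k(3, 3*(5 + 1))*(-18) = -(-52)*3*3*(5 + 1)*(-18) = -(-52)*3*3*6*(-18) = -(-52)*3*18*(-18) = -13*(-216)*(-18) = 2808*(-18) = -50544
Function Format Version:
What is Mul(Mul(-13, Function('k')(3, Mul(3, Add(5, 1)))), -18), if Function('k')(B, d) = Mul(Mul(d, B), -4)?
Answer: -50544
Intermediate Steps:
Function('k')(B, d) = Mul(-4, B, d) (Function('k')(B, d) = Mul(Mul(B, d), -4) = Mul(-4, B, d))
Mul(Mul(-13, Function('k')(3, Mul(3, Add(5, 1)))), -18) = Mul(Mul(-13, Mul(-4, 3, Mul(3, Add(5, 1)))), -18) = Mul(Mul(-13, Mul(-4, 3, Mul(3, 6))), -18) = Mul(Mul(-13, Mul(-4, 3, 18)), -18) = Mul(Mul(-13, -216), -18) = Mul(2808, -18) = -50544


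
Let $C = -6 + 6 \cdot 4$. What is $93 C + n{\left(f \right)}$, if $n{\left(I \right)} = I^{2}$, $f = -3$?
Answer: $1683$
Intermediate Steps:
$C = 18$ ($C = -6 + 24 = 18$)
$93 C + n{\left(f \right)} = 93 \cdot 18 + \left(-3\right)^{2} = 1674 + 9 = 1683$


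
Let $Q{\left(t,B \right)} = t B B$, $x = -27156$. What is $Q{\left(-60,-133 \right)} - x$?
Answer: $-1034184$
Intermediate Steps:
$Q{\left(t,B \right)} = t B^{2}$ ($Q{\left(t,B \right)} = B t B = t B^{2}$)
$Q{\left(-60,-133 \right)} - x = - 60 \left(-133\right)^{2} - -27156 = \left(-60\right) 17689 + 27156 = -1061340 + 27156 = -1034184$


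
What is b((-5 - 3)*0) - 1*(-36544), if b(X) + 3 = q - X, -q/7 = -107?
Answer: 37290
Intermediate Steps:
q = 749 (q = -7*(-107) = 749)
b(X) = 746 - X (b(X) = -3 + (749 - X) = 746 - X)
b((-5 - 3)*0) - 1*(-36544) = (746 - (-5 - 3)*0) - 1*(-36544) = (746 - (-8)*0) + 36544 = (746 - 1*0) + 36544 = (746 + 0) + 36544 = 746 + 36544 = 37290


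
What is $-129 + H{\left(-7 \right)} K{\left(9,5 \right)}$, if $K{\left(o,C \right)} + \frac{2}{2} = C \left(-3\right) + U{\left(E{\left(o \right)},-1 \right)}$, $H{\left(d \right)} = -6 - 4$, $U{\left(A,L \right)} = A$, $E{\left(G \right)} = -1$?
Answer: $41$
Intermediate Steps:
$H{\left(d \right)} = -10$
$K{\left(o,C \right)} = -2 - 3 C$ ($K{\left(o,C \right)} = -1 + \left(C \left(-3\right) - 1\right) = -1 - \left(1 + 3 C\right) = -2 - 3 C$)
$-129 + H{\left(-7 \right)} K{\left(9,5 \right)} = -129 - 10 \left(-2 - 15\right) = -129 - -170 = -129 + 170 = 41$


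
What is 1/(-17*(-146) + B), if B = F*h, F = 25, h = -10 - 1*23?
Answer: 1/1657 ≈ 0.00060350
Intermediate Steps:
h = -33 (h = -10 - 23 = -33)
B = -825 (B = 25*(-33) = -825)
1/(-17*(-146) + B) = 1/(-17*(-146) - 825) = 1/(2482 - 825) = 1/1657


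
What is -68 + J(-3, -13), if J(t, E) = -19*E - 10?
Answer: 169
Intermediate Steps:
J(t, E) = -10 - 19*E
-68 + J(-3, -13) = -68 + (-10 - 19*(-13)) = -68 + (-10 + 247) = -68 + 237 = 169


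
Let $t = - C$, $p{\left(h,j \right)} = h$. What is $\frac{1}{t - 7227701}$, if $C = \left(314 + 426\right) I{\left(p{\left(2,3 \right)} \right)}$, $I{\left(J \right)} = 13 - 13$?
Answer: $- \frac{1}{7227701} \approx -1.3836 \cdot 10^{-7}$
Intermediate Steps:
$I{\left(J \right)} = 0$ ($I{\left(J \right)} = 13 - 13 = 0$)
$C = 0$ ($C = \left(314 + 426\right) 0 = 740 \cdot 0 = 0$)
$t = 0$ ($t = \left(-1\right) 0 = 0$)
$\frac{1}{t - 7227701} = \frac{1}{0 - 7227701} = \frac{1}{-7227701} = - \frac{1}{7227701}$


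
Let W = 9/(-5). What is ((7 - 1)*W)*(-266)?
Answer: 14364/5 ≈ 2872.8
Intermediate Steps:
W = -9/5 (W = 9*(-⅕) = -9/5 ≈ -1.8000)
((7 - 1)*W)*(-266) = ((7 - 1)*(-9/5))*(-266) = (6*(-9/5))*(-266) = -54/5*(-266) = 14364/5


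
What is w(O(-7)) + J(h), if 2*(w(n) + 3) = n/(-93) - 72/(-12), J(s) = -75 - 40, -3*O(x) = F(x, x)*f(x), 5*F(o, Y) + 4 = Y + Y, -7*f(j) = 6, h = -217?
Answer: -124769/1085 ≈ -114.99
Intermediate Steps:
f(j) = -6/7 (f(j) = -1/7*6 = -6/7)
F(o, Y) = -4/5 + 2*Y/5 (F(o, Y) = -4/5 + (Y + Y)/5 = -4/5 + (2*Y)/5 = -4/5 + 2*Y/5)
O(x) = -8/35 + 4*x/35 (O(x) = -(-4/5 + 2*x/5)*(-6)/(3*7) = -(24/35 - 12*x/35)/3 = -8/35 + 4*x/35)
J(s) = -115
w(n) = -n/186 (w(n) = -3 + (n/(-93) - 72/(-12))/2 = -3 + (n*(-1/93) - 72*(-1/12))/2 = -3 + (-n/93 + 6)/2 = -3 + (6 - n/93)/2 = -3 + (3 - n/186) = -n/186)
w(O(-7)) + J(h) = -(-8/35 + (4/35)*(-7))/186 - 115 = -(-8/35 - 4/5)/186 - 115 = -1/186*(-36/35) - 115 = 6/1085 - 115 = -124769/1085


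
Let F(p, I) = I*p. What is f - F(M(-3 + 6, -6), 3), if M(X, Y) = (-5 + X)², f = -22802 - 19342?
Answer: -42156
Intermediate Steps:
f = -42144
f - F(M(-3 + 6, -6), 3) = -42144 - 3*(-5 + (-3 + 6))² = -42144 - 3*(-5 + 3)² = -42144 - 3*(-2)² = -42144 - 3*4 = -42144 - 1*12 = -42144 - 12 = -42156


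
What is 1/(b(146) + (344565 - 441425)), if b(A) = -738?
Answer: -1/97598 ≈ -1.0246e-5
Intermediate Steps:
1/(b(146) + (344565 - 441425)) = 1/(-738 + (344565 - 441425)) = 1/(-738 - 96860) = 1/(-97598) = -1/97598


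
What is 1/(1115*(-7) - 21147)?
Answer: -1/28952 ≈ -3.4540e-5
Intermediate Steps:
1/(1115*(-7) - 21147) = 1/(-7805 - 21147) = 1/(-28952) = -1/28952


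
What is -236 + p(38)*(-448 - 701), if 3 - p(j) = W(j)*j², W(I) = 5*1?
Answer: 8292097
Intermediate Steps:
W(I) = 5
p(j) = 3 - 5*j²
-236 + p(38)*(-448 - 701) = -236 + (3 - 5*38²)*(-448 - 701) = -236 + (3 - 5*1444)*(-1149) = -236 + (3 - 7220)*(-1149) = -236 - 7217*(-1149) = -236 + 8292333 = 8292097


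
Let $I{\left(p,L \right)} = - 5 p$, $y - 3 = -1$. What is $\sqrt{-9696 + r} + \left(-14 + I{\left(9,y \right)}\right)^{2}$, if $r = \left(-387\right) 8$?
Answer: $3481 + 2 i \sqrt{3198} \approx 3481.0 + 113.1 i$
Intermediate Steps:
$y = 2$ ($y = 3 - 1 = 2$)
$r = -3096$
$\sqrt{-9696 + r} + \left(-14 + I{\left(9,y \right)}\right)^{2} = \sqrt{-9696 - 3096} + \left(-14 - 45\right)^{2} = \sqrt{-12792} + \left(-14 - 45\right)^{2} = 2 i \sqrt{3198} + \left(-59\right)^{2} = 2 i \sqrt{3198} + 3481 = 3481 + 2 i \sqrt{3198}$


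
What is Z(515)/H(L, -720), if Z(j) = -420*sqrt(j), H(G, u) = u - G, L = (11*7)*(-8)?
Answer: 105*sqrt(515)/26 ≈ 91.647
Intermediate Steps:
L = -616 (L = 77*(-8) = -616)
Z(515)/H(L, -720) = (-420*sqrt(515))/(-720 - 1*(-616)) = (-420*sqrt(515))/(-720 + 616) = -420*sqrt(515)/(-104) = -420*sqrt(515)*(-1/104) = 105*sqrt(515)/26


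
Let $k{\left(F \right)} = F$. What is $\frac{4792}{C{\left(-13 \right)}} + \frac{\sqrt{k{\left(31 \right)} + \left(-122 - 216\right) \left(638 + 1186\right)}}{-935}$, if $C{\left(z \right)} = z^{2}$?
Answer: $\frac{4792}{169} - \frac{i \sqrt{616481}}{935} \approx 28.355 - 0.83975 i$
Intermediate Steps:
$\frac{4792}{C{\left(-13 \right)}} + \frac{\sqrt{k{\left(31 \right)} + \left(-122 - 216\right) \left(638 + 1186\right)}}{-935} = \frac{4792}{\left(-13\right)^{2}} + \frac{\sqrt{31 + \left(-122 - 216\right) \left(638 + 1186\right)}}{-935} = \frac{4792}{169} + \sqrt{31 - 616512} \left(- \frac{1}{935}\right) = 4792 \cdot \frac{1}{169} + \sqrt{31 - 616512} \left(- \frac{1}{935}\right) = \frac{4792}{169} + \sqrt{-616481} \left(- \frac{1}{935}\right) = \frac{4792}{169} + i \sqrt{616481} \left(- \frac{1}{935}\right) = \frac{4792}{169} - \frac{i \sqrt{616481}}{935}$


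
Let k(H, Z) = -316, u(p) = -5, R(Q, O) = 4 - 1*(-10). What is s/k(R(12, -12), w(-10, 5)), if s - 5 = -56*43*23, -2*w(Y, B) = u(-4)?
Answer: 701/4 ≈ 175.25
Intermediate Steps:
R(Q, O) = 14 (R(Q, O) = 4 + 10 = 14)
w(Y, B) = 5/2 (w(Y, B) = -1/2*(-5) = 5/2)
s = -55379 (s = 5 - 56*43*23 = 5 - 2408*23 = 5 - 55384 = -55379)
s/k(R(12, -12), w(-10, 5)) = -55379/(-316) = -55379*(-1/316) = 701/4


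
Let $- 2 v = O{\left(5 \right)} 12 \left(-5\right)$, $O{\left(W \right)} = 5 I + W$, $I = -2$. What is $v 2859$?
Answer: $-428850$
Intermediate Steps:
$O{\left(W \right)} = -10 + W$ ($O{\left(W \right)} = 5 \left(-2\right) + W = -10 + W$)
$v = -150$ ($v = - \frac{\left(-10 + 5\right) 12 \left(-5\right)}{2} = - \frac{\left(-5\right) 12 \left(-5\right)}{2} = - \frac{\left(-60\right) \left(-5\right)}{2} = \left(- \frac{1}{2}\right) 300 = -150$)
$v 2859 = \left(-150\right) 2859 = -428850$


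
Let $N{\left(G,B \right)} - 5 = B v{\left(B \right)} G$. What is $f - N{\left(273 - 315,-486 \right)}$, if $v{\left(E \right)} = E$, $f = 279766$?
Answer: $10199993$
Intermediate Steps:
$N{\left(G,B \right)} = 5 + G B^{2}$ ($N{\left(G,B \right)} = 5 + B B G = 5 + B^{2} G = 5 + G B^{2}$)
$f - N{\left(273 - 315,-486 \right)} = 279766 - \left(5 + \left(273 - 315\right) \left(-486\right)^{2}\right) = 279766 - \left(5 + \left(273 - 315\right) 236196\right) = 279766 - \left(5 - 9920232\right) = 279766 - -9920227 = 279766 + 9920227 = 10199993$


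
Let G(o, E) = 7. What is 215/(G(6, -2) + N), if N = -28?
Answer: -215/21 ≈ -10.238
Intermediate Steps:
215/(G(6, -2) + N) = 215/(7 - 28) = 215/(-21) = 215*(-1/21) = -215/21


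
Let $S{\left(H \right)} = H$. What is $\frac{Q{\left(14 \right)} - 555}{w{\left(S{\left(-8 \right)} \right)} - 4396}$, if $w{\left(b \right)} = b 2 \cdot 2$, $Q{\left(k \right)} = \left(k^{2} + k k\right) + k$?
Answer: $\frac{149}{4428} \approx 0.03365$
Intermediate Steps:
$Q{\left(k \right)} = k + 2 k^{2}$ ($Q{\left(k \right)} = \left(k^{2} + k^{2}\right) + k = 2 k^{2} + k = k + 2 k^{2}$)
$w{\left(b \right)} = 4 b$ ($w{\left(b \right)} = 2 b 2 = 4 b$)
$\frac{Q{\left(14 \right)} - 555}{w{\left(S{\left(-8 \right)} \right)} - 4396} = \frac{14 \left(1 + 2 \cdot 14\right) - 555}{4 \left(-8\right) - 4396} = \frac{14 \left(1 + 28\right) - 555}{-32 - 4396} = \frac{14 \cdot 29 - 555}{-4428} = \left(406 - 555\right) \left(- \frac{1}{4428}\right) = \left(-149\right) \left(- \frac{1}{4428}\right) = \frac{149}{4428}$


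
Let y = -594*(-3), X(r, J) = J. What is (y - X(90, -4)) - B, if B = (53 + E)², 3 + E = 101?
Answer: -21015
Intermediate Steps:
E = 98 (E = -3 + 101 = 98)
y = 1782 (y = -297*(-6) = 1782)
B = 22801 (B = (53 + 98)² = 151² = 22801)
(y - X(90, -4)) - B = (1782 - 1*(-4)) - 1*22801 = (1782 + 4) - 22801 = 1786 - 22801 = -21015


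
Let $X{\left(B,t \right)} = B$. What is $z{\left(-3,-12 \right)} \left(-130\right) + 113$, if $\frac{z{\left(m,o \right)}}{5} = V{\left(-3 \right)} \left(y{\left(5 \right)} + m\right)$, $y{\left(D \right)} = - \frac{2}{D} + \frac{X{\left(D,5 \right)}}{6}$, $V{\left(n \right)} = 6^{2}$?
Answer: $60173$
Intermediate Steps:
$V{\left(n \right)} = 36$
$y{\left(D \right)} = - \frac{2}{D} + \frac{D}{6}$
$z{\left(m,o \right)} = 78 + 180 m$ ($z{\left(m,o \right)} = 5 \cdot 36 \left(\left(- \frac{2}{5} + \frac{1}{6} \cdot 5\right) + m\right) = 5 \cdot 36 \left(\left(\left(-2\right) \frac{1}{5} + \frac{5}{6}\right) + m\right) = 5 \cdot 36 \left(\left(- \frac{2}{5} + \frac{5}{6}\right) + m\right) = 5 \cdot 36 \left(\frac{13}{30} + m\right) = 5 \left(\frac{78}{5} + 36 m\right) = 78 + 180 m$)
$z{\left(-3,-12 \right)} \left(-130\right) + 113 = \left(78 + 180 \left(-3\right)\right) \left(-130\right) + 113 = \left(78 - 540\right) \left(-130\right) + 113 = \left(-462\right) \left(-130\right) + 113 = 60060 + 113 = 60173$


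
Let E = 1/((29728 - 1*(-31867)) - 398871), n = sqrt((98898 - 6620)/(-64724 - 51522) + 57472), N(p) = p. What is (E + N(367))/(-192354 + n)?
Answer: -691943681252249361/362664657223694234738 - 123780291*sqrt(194154006252791)/725329314447388469476 ≈ -0.0019103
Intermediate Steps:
n = sqrt(194154006252791)/58123 (n = sqrt(92278/(-116246) + 57472) = sqrt(92278*(-1/116246) + 57472) = sqrt(-46139/58123 + 57472) = sqrt(3340398917/58123) = sqrt(194154006252791)/58123 ≈ 239.73)
E = -1/337276 (E = 1/((29728 + 31867) - 398871) = 1/(61595 - 398871) = 1/(-337276) = -1/337276 ≈ -2.9649e-6)
(E + N(367))/(-192354 + n) = (-1/337276 + 367)/(-192354 + sqrt(194154006252791)/58123) = 123780291/(337276*(-192354 + sqrt(194154006252791)/58123))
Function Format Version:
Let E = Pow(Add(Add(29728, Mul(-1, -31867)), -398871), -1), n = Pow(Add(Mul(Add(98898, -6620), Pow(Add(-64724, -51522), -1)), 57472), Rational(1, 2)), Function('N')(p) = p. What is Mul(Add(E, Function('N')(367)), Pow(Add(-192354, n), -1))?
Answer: Add(Rational(-691943681252249361, 362664657223694234738), Mul(Rational(-123780291, 725329314447388469476), Pow(194154006252791, Rational(1, 2)))) ≈ -0.0019103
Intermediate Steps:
n = Mul(Rational(1, 58123), Pow(194154006252791, Rational(1, 2))) (n = Pow(Add(Mul(92278, Pow(-116246, -1)), 57472), Rational(1, 2)) = Pow(Add(Mul(92278, Rational(-1, 116246)), 57472), Rational(1, 2)) = Pow(Add(Rational(-46139, 58123), 57472), Rational(1, 2)) = Pow(Rational(3340398917, 58123), Rational(1, 2)) = Mul(Rational(1, 58123), Pow(194154006252791, Rational(1, 2))) ≈ 239.73)
E = Rational(-1, 337276) (E = Pow(Add(Add(29728, 31867), -398871), -1) = Pow(Add(61595, -398871), -1) = Pow(-337276, -1) = Rational(-1, 337276) ≈ -2.9649e-6)
Mul(Add(E, Function('N')(367)), Pow(Add(-192354, n), -1)) = Mul(Add(Rational(-1, 337276), 367), Pow(Add(-192354, Mul(Rational(1, 58123), Pow(194154006252791, Rational(1, 2)))), -1)) = Mul(Rational(123780291, 337276), Pow(Add(-192354, Mul(Rational(1, 58123), Pow(194154006252791, Rational(1, 2)))), -1))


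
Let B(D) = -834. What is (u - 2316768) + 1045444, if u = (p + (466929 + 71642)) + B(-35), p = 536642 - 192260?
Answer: -389205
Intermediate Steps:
p = 344382
u = 882119 (u = (344382 + (466929 + 71642)) - 834 = (344382 + 538571) - 834 = 882953 - 834 = 882119)
(u - 2316768) + 1045444 = (882119 - 2316768) + 1045444 = -1434649 + 1045444 = -389205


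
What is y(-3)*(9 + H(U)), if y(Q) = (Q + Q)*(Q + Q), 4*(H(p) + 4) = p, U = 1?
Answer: 189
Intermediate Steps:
H(p) = -4 + p/4
y(Q) = 4*Q² (y(Q) = (2*Q)*(2*Q) = 4*Q²)
y(-3)*(9 + H(U)) = (4*(-3)²)*(9 + (-4 + (¼)*1)) = (4*9)*(9 + (-4 + ¼)) = 36*(9 - 15/4) = 36*(21/4) = 189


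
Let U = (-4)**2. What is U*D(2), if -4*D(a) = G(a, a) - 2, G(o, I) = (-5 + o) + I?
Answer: 12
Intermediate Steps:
G(o, I) = -5 + I + o
U = 16
D(a) = 7/4 - a/2 (D(a) = -((-5 + a + a) - 2)/4 = -((-5 + 2*a) - 2)/4 = -(-7 + 2*a)/4 = 7/4 - a/2)
U*D(2) = 16*(7/4 - 1/2*2) = 16*(7/4 - 1) = 16*(3/4) = 12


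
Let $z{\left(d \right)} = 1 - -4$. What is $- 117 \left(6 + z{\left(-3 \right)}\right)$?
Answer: $-1287$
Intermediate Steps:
$z{\left(d \right)} = 5$ ($z{\left(d \right)} = 1 + 4 = 5$)
$- 117 \left(6 + z{\left(-3 \right)}\right) = - 117 \left(6 + 5\right) = \left(-117\right) 11 = -1287$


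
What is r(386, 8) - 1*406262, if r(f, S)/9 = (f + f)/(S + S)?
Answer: -1623311/4 ≈ -4.0583e+5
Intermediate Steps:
r(f, S) = 9*f/S (r(f, S) = 9*((f + f)/(S + S)) = 9*((2*f)/((2*S))) = 9*((2*f)*(1/(2*S))) = 9*(f/S) = 9*f/S)
r(386, 8) - 1*406262 = 9*386/8 - 1*406262 = 9*386*(⅛) - 406262 = 1737/4 - 406262 = -1623311/4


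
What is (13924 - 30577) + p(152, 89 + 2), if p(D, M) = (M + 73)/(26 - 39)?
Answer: -216653/13 ≈ -16666.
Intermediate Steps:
p(D, M) = -73/13 - M/13 (p(D, M) = (73 + M)/(-13) = (73 + M)*(-1/13) = -73/13 - M/13)
(13924 - 30577) + p(152, 89 + 2) = (13924 - 30577) + (-73/13 - (89 + 2)/13) = -16653 + (-73/13 - 1/13*91) = -16653 + (-73/13 - 7) = -16653 - 164/13 = -216653/13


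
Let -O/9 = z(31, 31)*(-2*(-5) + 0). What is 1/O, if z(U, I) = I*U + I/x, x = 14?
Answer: -7/606825 ≈ -1.1535e-5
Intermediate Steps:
z(U, I) = I/14 + I*U (z(U, I) = I*U + I/14 = I/14 + I*U)
O = -606825/7 (O = -9*31*(1/14 + 31)*(-2*(-5) + 0) = -9*31*(435/14)*(10 + 0) = -121365*10/14 = -9*67425/7 = -606825/7 ≈ -86689.)
1/O = 1/(-606825/7) = -7/606825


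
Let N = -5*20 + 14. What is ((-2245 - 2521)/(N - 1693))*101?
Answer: 481366/1779 ≈ 270.58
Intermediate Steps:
N = -86 (N = -100 + 14 = -86)
((-2245 - 2521)/(N - 1693))*101 = ((-2245 - 2521)/(-86 - 1693))*101 = -4766/(-1779)*101 = -4766*(-1/1779)*101 = (4766/1779)*101 = 481366/1779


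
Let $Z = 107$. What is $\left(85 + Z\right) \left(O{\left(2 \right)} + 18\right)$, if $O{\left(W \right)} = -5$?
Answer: $2496$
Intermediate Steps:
$\left(85 + Z\right) \left(O{\left(2 \right)} + 18\right) = \left(85 + 107\right) \left(-5 + 18\right) = 192 \cdot 13 = 2496$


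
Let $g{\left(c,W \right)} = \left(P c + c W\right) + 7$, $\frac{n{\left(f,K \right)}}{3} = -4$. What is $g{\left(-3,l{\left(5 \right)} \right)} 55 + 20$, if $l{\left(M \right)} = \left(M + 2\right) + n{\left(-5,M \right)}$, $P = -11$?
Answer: $3045$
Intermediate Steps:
$n{\left(f,K \right)} = -12$ ($n{\left(f,K \right)} = 3 \left(-4\right) = -12$)
$l{\left(M \right)} = -10 + M$ ($l{\left(M \right)} = \left(M + 2\right) - 12 = \left(2 + M\right) - 12 = -10 + M$)
$g{\left(c,W \right)} = 7 - 11 c + W c$ ($g{\left(c,W \right)} = \left(- 11 c + c W\right) + 7 = \left(- 11 c + W c\right) + 7 = 7 - 11 c + W c$)
$g{\left(-3,l{\left(5 \right)} \right)} 55 + 20 = \left(7 - -33 + \left(-10 + 5\right) \left(-3\right)\right) 55 + 20 = \left(7 + 33 - -15\right) 55 + 20 = \left(7 + 33 + 15\right) 55 + 20 = 55 \cdot 55 + 20 = 3025 + 20 = 3045$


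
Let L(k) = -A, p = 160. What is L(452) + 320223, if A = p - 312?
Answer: 320375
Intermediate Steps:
A = -152 (A = 160 - 312 = -152)
L(k) = 152 (L(k) = -1*(-152) = 152)
L(452) + 320223 = 152 + 320223 = 320375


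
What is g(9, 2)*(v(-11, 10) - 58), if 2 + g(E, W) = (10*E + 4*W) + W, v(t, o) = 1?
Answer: -5586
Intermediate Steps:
g(E, W) = -2 + 5*W + 10*E (g(E, W) = -2 + ((10*E + 4*W) + W) = -2 + ((4*W + 10*E) + W) = -2 + (5*W + 10*E) = -2 + 5*W + 10*E)
g(9, 2)*(v(-11, 10) - 58) = (-2 + 5*2 + 10*9)*(1 - 58) = (-2 + 10 + 90)*(-57) = 98*(-57) = -5586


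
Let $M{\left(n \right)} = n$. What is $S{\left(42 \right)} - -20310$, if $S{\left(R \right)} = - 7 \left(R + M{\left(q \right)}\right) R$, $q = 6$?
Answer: $6198$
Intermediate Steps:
$S{\left(R \right)} = R \left(-42 - 7 R\right)$ ($S{\left(R \right)} = - 7 \left(R + 6\right) R = - 7 \left(6 + R\right) R = \left(-42 - 7 R\right) R = R \left(-42 - 7 R\right)$)
$S{\left(42 \right)} - -20310 = \left(-7\right) 42 \left(6 + 42\right) - -20310 = \left(-7\right) 42 \cdot 48 + 20310 = -14112 + 20310 = 6198$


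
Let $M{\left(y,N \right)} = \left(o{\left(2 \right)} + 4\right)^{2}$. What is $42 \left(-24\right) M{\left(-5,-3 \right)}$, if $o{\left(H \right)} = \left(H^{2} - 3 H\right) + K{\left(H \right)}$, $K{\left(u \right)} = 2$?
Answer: $-16128$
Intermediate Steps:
$o{\left(H \right)} = 2 + H^{2} - 3 H$ ($o{\left(H \right)} = \left(H^{2} - 3 H\right) + 2 = 2 + H^{2} - 3 H$)
$M{\left(y,N \right)} = 16$ ($M{\left(y,N \right)} = \left(\left(2 + 2^{2} - 6\right) + 4\right)^{2} = \left(\left(2 + 4 - 6\right) + 4\right)^{2} = \left(0 + 4\right)^{2} = 4^{2} = 16$)
$42 \left(-24\right) M{\left(-5,-3 \right)} = 42 \left(-24\right) 16 = \left(-1008\right) 16 = -16128$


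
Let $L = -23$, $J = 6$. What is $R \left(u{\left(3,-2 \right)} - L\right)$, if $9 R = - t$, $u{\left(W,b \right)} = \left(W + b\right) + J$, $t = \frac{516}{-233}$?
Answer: $\frac{1720}{233} \approx 7.382$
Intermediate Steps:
$t = - \frac{516}{233}$ ($t = 516 \left(- \frac{1}{233}\right) = - \frac{516}{233} \approx -2.2146$)
$u{\left(W,b \right)} = 6 + W + b$ ($u{\left(W,b \right)} = \left(W + b\right) + 6 = 6 + W + b$)
$R = \frac{172}{699}$ ($R = \frac{\left(-1\right) \left(- \frac{516}{233}\right)}{9} = \frac{1}{9} \cdot \frac{516}{233} = \frac{172}{699} \approx 0.24607$)
$R \left(u{\left(3,-2 \right)} - L\right) = \frac{172 \left(\left(6 + 3 - 2\right) - -23\right)}{699} = \frac{172 \left(7 + 23\right)}{699} = \frac{172}{699} \cdot 30 = \frac{1720}{233}$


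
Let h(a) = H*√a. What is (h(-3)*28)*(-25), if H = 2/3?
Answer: -1400*I*√3/3 ≈ -808.29*I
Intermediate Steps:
H = ⅔ (H = 2*(⅓) = ⅔ ≈ 0.66667)
h(a) = 2*√a/3
(h(-3)*28)*(-25) = ((2*√(-3)/3)*28)*(-25) = ((2*(I*√3)/3)*28)*(-25) = ((2*I*√3/3)*28)*(-25) = (56*I*√3/3)*(-25) = -1400*I*√3/3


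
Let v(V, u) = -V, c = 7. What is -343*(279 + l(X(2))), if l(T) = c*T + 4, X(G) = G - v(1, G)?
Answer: -104272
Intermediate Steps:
X(G) = 1 + G (X(G) = G - (-1) = G - 1*(-1) = G + 1 = 1 + G)
l(T) = 4 + 7*T (l(T) = 7*T + 4 = 4 + 7*T)
-343*(279 + l(X(2))) = -343*(279 + (4 + 7*(1 + 2))) = -343*(279 + (4 + 7*3)) = -343*(279 + (4 + 21)) = -343*(279 + 25) = -343*304 = -104272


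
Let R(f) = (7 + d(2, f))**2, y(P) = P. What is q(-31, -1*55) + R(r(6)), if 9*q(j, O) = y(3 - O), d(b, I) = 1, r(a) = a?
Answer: 634/9 ≈ 70.444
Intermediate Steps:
R(f) = 64 (R(f) = (7 + 1)**2 = 8**2 = 64)
q(j, O) = 1/3 - O/9 (q(j, O) = (3 - O)/9 = 1/3 - O/9)
q(-31, -1*55) + R(r(6)) = (1/3 - (-1)*55/9) + 64 = (1/3 - 1/9*(-55)) + 64 = (1/3 + 55/9) + 64 = 58/9 + 64 = 634/9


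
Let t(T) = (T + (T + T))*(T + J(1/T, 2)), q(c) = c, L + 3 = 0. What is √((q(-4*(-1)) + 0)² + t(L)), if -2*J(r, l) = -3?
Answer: √118/2 ≈ 5.4314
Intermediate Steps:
L = -3 (L = -3 + 0 = -3)
J(r, l) = 3/2 (J(r, l) = -½*(-3) = 3/2)
t(T) = 3*T*(3/2 + T) (t(T) = (T + (T + T))*(T + 3/2) = (T + 2*T)*(3/2 + T) = (3*T)*(3/2 + T) = 3*T*(3/2 + T))
√((q(-4*(-1)) + 0)² + t(L)) = √((-4*(-1) + 0)² + (3/2)*(-3)*(3 + 2*(-3))) = √((4 + 0)² + (3/2)*(-3)*(3 - 6)) = √(4² + (3/2)*(-3)*(-3)) = √(16 + 27/2) = √(59/2) = √118/2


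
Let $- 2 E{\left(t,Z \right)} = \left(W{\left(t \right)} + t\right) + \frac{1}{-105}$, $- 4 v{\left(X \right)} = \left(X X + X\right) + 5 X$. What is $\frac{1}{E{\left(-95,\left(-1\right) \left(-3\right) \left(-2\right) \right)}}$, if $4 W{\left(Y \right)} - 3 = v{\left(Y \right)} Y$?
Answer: $- \frac{3360}{84180269} \approx -3.9914 \cdot 10^{-5}$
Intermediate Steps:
$v{\left(X \right)} = - \frac{3 X}{2} - \frac{X^{2}}{4}$ ($v{\left(X \right)} = - \frac{\left(X X + X\right) + 5 X}{4} = - \frac{\left(X^{2} + X\right) + 5 X}{4} = - \frac{\left(X + X^{2}\right) + 5 X}{4} = - \frac{X^{2} + 6 X}{4} = - \frac{3 X}{2} - \frac{X^{2}}{4}$)
$W{\left(Y \right)} = \frac{3}{4} - \frac{Y^{2} \left(6 + Y\right)}{16}$ ($W{\left(Y \right)} = \frac{3}{4} + \frac{- \frac{Y \left(6 + Y\right)}{4} Y}{4} = \frac{3}{4} + \frac{\left(- \frac{1}{4}\right) Y^{2} \left(6 + Y\right)}{4} = \frac{3}{4} - \frac{Y^{2} \left(6 + Y\right)}{16}$)
$E{\left(t,Z \right)} = - \frac{311}{840} - \frac{t}{2} + \frac{t^{2} \left(6 + t\right)}{32}$ ($E{\left(t,Z \right)} = - \frac{\left(\left(\frac{3}{4} - \frac{t^{2} \left(6 + t\right)}{16}\right) + t\right) + \frac{1}{-105}}{2} = - \frac{\left(\frac{3}{4} + t - \frac{t^{2} \left(6 + t\right)}{16}\right) - \frac{1}{105}}{2} = - \frac{\frac{311}{420} + t - \frac{t^{2} \left(6 + t\right)}{16}}{2} = - \frac{311}{840} - \frac{t}{2} + \frac{t^{2} \left(6 + t\right)}{32}$)
$\frac{1}{E{\left(-95,\left(-1\right) \left(-3\right) \left(-2\right) \right)}} = \frac{1}{- \frac{311}{840} - - \frac{95}{2} + \frac{\left(-95\right)^{2} \left(6 - 95\right)}{32}} = \frac{1}{- \frac{311}{840} + \frac{95}{2} + \frac{1}{32} \cdot 9025 \left(-89\right)} = \frac{1}{- \frac{311}{840} + \frac{95}{2} - \frac{803225}{32}} = \frac{1}{- \frac{84180269}{3360}} = - \frac{3360}{84180269}$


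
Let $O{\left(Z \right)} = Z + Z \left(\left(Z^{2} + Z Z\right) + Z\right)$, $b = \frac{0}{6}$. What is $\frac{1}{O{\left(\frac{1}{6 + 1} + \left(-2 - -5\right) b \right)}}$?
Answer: $\frac{343}{58} \approx 5.9138$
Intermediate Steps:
$b = 0$ ($b = 0 \cdot \frac{1}{6} = 0$)
$O{\left(Z \right)} = Z + Z \left(Z + 2 Z^{2}\right)$ ($O{\left(Z \right)} = Z + Z \left(\left(Z^{2} + Z^{2}\right) + Z\right) = Z + Z \left(2 Z^{2} + Z\right) = Z + Z \left(Z + 2 Z^{2}\right)$)
$\frac{1}{O{\left(\frac{1}{6 + 1} + \left(-2 - -5\right) b \right)}} = \frac{1}{\left(\frac{1}{6 + 1} + \left(-2 - -5\right) 0\right) \left(1 + \left(\frac{1}{6 + 1} + \left(-2 - -5\right) 0\right) + 2 \left(\frac{1}{6 + 1} + \left(-2 - -5\right) 0\right)^{2}\right)} = \frac{1}{\left(\frac{1}{7} + \left(-2 + 5\right) 0\right) \left(1 + \left(\frac{1}{7} + \left(-2 + 5\right) 0\right) + 2 \left(\frac{1}{7} + \left(-2 + 5\right) 0\right)^{2}\right)} = \frac{1}{\left(\frac{1}{7} + 3 \cdot 0\right) \left(1 + \left(\frac{1}{7} + 3 \cdot 0\right) + 2 \left(\frac{1}{7} + 3 \cdot 0\right)^{2}\right)} = \frac{1}{\left(\frac{1}{7} + 0\right) \left(1 + \left(\frac{1}{7} + 0\right) + 2 \left(\frac{1}{7} + 0\right)^{2}\right)} = \frac{1}{\frac{1}{7} \left(1 + \frac{1}{7} + \frac{2}{49}\right)} = \frac{1}{\frac{1}{7} \cdot \frac{58}{49}} = \frac{1}{\frac{58}{343}} = \frac{343}{58}$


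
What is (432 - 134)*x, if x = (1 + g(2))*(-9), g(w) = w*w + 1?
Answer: -16092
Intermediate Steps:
g(w) = 1 + w² (g(w) = w² + 1 = 1 + w²)
x = -54 (x = (1 + (1 + 2²))*(-9) = (1 + (1 + 4))*(-9) = (1 + 5)*(-9) = 6*(-9) = -54)
(432 - 134)*x = (432 - 134)*(-54) = 298*(-54) = -16092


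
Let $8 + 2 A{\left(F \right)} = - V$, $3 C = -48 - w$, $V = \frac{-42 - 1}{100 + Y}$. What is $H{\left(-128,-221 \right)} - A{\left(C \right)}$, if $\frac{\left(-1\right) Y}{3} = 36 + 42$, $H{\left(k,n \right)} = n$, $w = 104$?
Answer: $- \frac{58113}{268} \approx -216.84$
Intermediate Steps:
$Y = -234$ ($Y = - 3 \left(36 + 42\right) = \left(-3\right) 78 = -234$)
$V = \frac{43}{134}$ ($V = \frac{-42 - 1}{100 - 234} = - \frac{43}{-134} = \left(-43\right) \left(- \frac{1}{134}\right) = \frac{43}{134} \approx 0.3209$)
$C = - \frac{152}{3}$ ($C = \frac{-48 - 104}{3} = \frac{1}{3} \left(-152\right) = - \frac{152}{3} \approx -50.667$)
$A{\left(F \right)} = - \frac{1115}{268}$ ($A{\left(F \right)} = -4 + \frac{\left(-1\right) \frac{43}{134}}{2} = -4 + \frac{1}{2} \left(- \frac{43}{134}\right) = -4 - \frac{43}{268} = - \frac{1115}{268}$)
$H{\left(-128,-221 \right)} - A{\left(C \right)} = -221 - - \frac{1115}{268} = -221 + \frac{1115}{268} = - \frac{58113}{268}$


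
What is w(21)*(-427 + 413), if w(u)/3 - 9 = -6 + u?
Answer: -1008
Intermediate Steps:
w(u) = 9 + 3*u (w(u) = 27 + 3*(-6 + u) = 27 + (-18 + 3*u) = 9 + 3*u)
w(21)*(-427 + 413) = (9 + 3*21)*(-427 + 413) = (9 + 63)*(-14) = 72*(-14) = -1008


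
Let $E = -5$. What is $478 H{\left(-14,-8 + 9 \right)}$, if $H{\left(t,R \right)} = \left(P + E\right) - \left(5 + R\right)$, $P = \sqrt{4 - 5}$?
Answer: $-5258 + 478 i \approx -5258.0 + 478.0 i$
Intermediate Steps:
$P = i$ ($P = \sqrt{-1} = i \approx 1.0 i$)
$H{\left(t,R \right)} = -10 + i - R$ ($H{\left(t,R \right)} = \left(i - 5\right) - \left(5 + R\right) = \left(-5 + i\right) - \left(5 + R\right) = -10 + i - R$)
$478 H{\left(-14,-8 + 9 \right)} = 478 \left(-10 + i - \left(-8 + 9\right)\right) = 478 \left(-10 + i - 1\right) = 478 \left(-11 + i\right) = -5258 + 478 i$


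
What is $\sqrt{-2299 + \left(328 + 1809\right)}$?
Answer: $9 i \sqrt{2} \approx 12.728 i$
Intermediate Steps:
$\sqrt{-2299 + \left(328 + 1809\right)} = \sqrt{-2299 + 2137} = \sqrt{-162} = 9 i \sqrt{2}$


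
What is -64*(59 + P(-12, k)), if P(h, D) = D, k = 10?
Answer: -4416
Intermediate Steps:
-64*(59 + P(-12, k)) = -64*(59 + 10) = -64*69 = -4416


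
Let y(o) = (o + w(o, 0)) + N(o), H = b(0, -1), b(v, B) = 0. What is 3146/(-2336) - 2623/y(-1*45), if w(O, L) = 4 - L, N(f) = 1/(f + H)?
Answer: 67480561/1078064 ≈ 62.594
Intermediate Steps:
H = 0
N(f) = 1/f (N(f) = 1/(f + 0) = 1/f)
y(o) = 4 + o + 1/o (y(o) = (o + (4 - 1*0)) + 1/o = (o + (4 + 0)) + 1/o = (o + 4) + 1/o = (4 + o) + 1/o = 4 + o + 1/o)
3146/(-2336) - 2623/y(-1*45) = 3146/(-2336) - 2623/(4 - 1*45 + 1/(-1*45)) = 3146*(-1/2336) - 2623/(4 - 45 + 1/(-45)) = -1573/1168 - 2623/(4 - 45 - 1/45) = -1573/1168 - 2623/(-1846/45) = -1573/1168 - 2623*(-45/1846) = -1573/1168 + 118035/1846 = 67480561/1078064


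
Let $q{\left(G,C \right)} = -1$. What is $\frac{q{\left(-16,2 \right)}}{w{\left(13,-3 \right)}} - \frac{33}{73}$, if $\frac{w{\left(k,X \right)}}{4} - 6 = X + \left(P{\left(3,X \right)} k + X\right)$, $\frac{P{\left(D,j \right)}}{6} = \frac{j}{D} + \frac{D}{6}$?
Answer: $- \frac{5075}{11388} \approx -0.44564$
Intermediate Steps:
$P{\left(D,j \right)} = D + \frac{6 j}{D}$ ($P{\left(D,j \right)} = 6 \left(\frac{j}{D} + \frac{D}{6}\right) = 6 \left(\frac{D}{6} + \frac{j}{D}\right) = D + \frac{6 j}{D}$)
$w{\left(k,X \right)} = 24 + 8 X + 4 k \left(3 + 2 X\right)$ ($w{\left(k,X \right)} = 24 + 4 \left(X + \left(\left(3 + \frac{6 X}{3}\right) k + X\right)\right) = 24 + 4 \left(X + \left(\left(3 + 6 X \frac{1}{3}\right) k + X\right)\right) = 24 + 4 \left(X + \left(\left(3 + 2 X\right) k + X\right)\right) = 24 + 4 \left(X + \left(k \left(3 + 2 X\right) + X\right)\right) = 24 + 4 \left(X + \left(X + k \left(3 + 2 X\right)\right)\right) = 24 + 4 \left(2 X + k \left(3 + 2 X\right)\right) = 24 + \left(8 X + 4 k \left(3 + 2 X\right)\right) = 24 + 8 X + 4 k \left(3 + 2 X\right)$)
$\frac{q{\left(-16,2 \right)}}{w{\left(13,-3 \right)}} - \frac{33}{73} = - \frac{1}{24 + 8 \left(-3\right) + 4 \cdot 13 \left(3 + 2 \left(-3\right)\right)} - \frac{33}{73} = - \frac{1}{24 - 24 + 4 \cdot 13 \left(3 - 6\right)} - \frac{33}{73} = - \frac{1}{24 - 24 + 4 \cdot 13 \left(-3\right)} - \frac{33}{73} = - \frac{1}{24 - 24 - 156} - \frac{33}{73} = - \frac{1}{-156} - \frac{33}{73} = \left(-1\right) \left(- \frac{1}{156}\right) - \frac{33}{73} = \frac{1}{156} - \frac{33}{73} = - \frac{5075}{11388}$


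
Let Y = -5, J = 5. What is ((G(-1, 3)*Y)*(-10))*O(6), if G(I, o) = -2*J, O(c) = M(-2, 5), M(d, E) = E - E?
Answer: 0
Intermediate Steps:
M(d, E) = 0
O(c) = 0
G(I, o) = -10 (G(I, o) = -2*5 = -10)
((G(-1, 3)*Y)*(-10))*O(6) = (-10*(-5)*(-10))*0 = (50*(-10))*0 = -500*0 = 0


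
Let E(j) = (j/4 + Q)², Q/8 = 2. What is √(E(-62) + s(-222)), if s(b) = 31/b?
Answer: 7*√111/222 ≈ 0.33221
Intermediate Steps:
Q = 16 (Q = 8*2 = 16)
E(j) = (16 + j/4)² (E(j) = (j/4 + 16)² = (16 + j/4)²)
√(E(-62) + s(-222)) = √((64 - 62)²/16 + 31/(-222)) = √((1/16)*2² + 31*(-1/222)) = √((1/16)*4 - 31/222) = √(¼ - 31/222) = √(49/444) = 7*√111/222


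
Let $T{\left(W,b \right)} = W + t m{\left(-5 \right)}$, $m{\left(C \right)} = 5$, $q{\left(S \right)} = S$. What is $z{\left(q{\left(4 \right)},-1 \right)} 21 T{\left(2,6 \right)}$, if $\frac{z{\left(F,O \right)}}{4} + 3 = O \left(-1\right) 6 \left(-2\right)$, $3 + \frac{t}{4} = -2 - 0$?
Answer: $123480$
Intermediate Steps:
$t = -20$ ($t = -12 + 4 \left(-2 - 0\right) = -12 + 4 \left(-2 + 0\right) = -12 + 4 \left(-2\right) = -12 - 8 = -20$)
$T{\left(W,b \right)} = -100 + W$ ($T{\left(W,b \right)} = W - 100 = -100 + W$)
$z{\left(F,O \right)} = -12 + 48 O$ ($z{\left(F,O \right)} = -12 + 4 O \left(-1\right) 6 \left(-2\right) = -12 + 4 - O 6 \left(-2\right) = -12 + 4 - 6 O \left(-2\right) = -12 + 4 \cdot 12 O = -12 + 48 O$)
$z{\left(q{\left(4 \right)},-1 \right)} 21 T{\left(2,6 \right)} = \left(-12 + 48 \left(-1\right)\right) 21 \left(-100 + 2\right) = \left(-12 - 48\right) 21 \left(-98\right) = \left(-60\right) 21 \left(-98\right) = \left(-1260\right) \left(-98\right) = 123480$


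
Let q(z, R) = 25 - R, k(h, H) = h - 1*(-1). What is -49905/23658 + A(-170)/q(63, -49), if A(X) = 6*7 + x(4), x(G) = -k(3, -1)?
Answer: -465661/291782 ≈ -1.5959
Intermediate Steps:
k(h, H) = 1 + h (k(h, H) = h + 1 = 1 + h)
x(G) = -4 (x(G) = -(1 + 3) = -1*4 = -4)
A(X) = 38 (A(X) = 6*7 - 4 = 42 - 4 = 38)
-49905/23658 + A(-170)/q(63, -49) = -49905/23658 + 38/(25 - 1*(-49)) = -49905*1/23658 + 38/(25 + 49) = -16635/7886 + 38/74 = -16635/7886 + 38*(1/74) = -16635/7886 + 19/37 = -465661/291782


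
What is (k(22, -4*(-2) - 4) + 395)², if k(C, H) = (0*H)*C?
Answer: 156025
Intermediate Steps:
k(C, H) = 0 (k(C, H) = 0*C = 0)
(k(22, -4*(-2) - 4) + 395)² = (0 + 395)² = 395² = 156025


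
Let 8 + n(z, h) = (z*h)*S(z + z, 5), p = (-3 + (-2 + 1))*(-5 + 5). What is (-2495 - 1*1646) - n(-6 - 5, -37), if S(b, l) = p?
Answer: -4133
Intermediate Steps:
p = 0 (p = (-3 - 1)*0 = -4*0 = 0)
S(b, l) = 0
n(z, h) = -8 (n(z, h) = -8 + (z*h)*0 = -8 + (h*z)*0 = -8 + 0 = -8)
(-2495 - 1*1646) - n(-6 - 5, -37) = (-2495 - 1*1646) - 1*(-8) = (-2495 - 1646) + 8 = -4141 + 8 = -4133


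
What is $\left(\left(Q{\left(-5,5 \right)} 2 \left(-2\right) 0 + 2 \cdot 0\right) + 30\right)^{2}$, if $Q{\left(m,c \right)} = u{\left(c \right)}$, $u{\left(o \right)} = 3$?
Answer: $900$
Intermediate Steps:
$Q{\left(m,c \right)} = 3$
$\left(\left(Q{\left(-5,5 \right)} 2 \left(-2\right) 0 + 2 \cdot 0\right) + 30\right)^{2} = \left(\left(3 \cdot 2 \left(-2\right) 0 + 2 \cdot 0\right) + 30\right)^{2} = \left(\left(6 \left(-2\right) 0 + 0\right) + 30\right)^{2} = \left(\left(\left(-12\right) 0 + 0\right) + 30\right)^{2} = \left(\left(0 + 0\right) + 30\right)^{2} = \left(0 + 30\right)^{2} = 30^{2} = 900$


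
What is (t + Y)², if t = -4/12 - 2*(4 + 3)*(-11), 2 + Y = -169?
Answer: 2704/9 ≈ 300.44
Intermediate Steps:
Y = -171 (Y = -2 - 169 = -171)
t = 461/3 (t = -4*1/12 - 2*7*(-11) = -⅓ - 14*(-11) = -⅓ + 154 = 461/3 ≈ 153.67)
(t + Y)² = (461/3 - 171)² = (-52/3)² = 2704/9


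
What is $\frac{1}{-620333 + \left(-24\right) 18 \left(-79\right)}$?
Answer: $- \frac{1}{586205} \approx -1.7059 \cdot 10^{-6}$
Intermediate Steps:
$\frac{1}{-620333 + \left(-24\right) 18 \left(-79\right)} = \frac{1}{-620333 - -34128} = \frac{1}{-620333 + 34128} = \frac{1}{-586205} = - \frac{1}{586205}$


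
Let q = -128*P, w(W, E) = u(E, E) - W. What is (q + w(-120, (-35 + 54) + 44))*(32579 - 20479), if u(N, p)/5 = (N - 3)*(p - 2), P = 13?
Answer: 202747600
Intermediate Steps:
u(N, p) = 5*(-3 + N)*(-2 + p) (u(N, p) = 5*((N - 3)*(p - 2)) = 5*((-3 + N)*(-2 + p)) = 5*(-3 + N)*(-2 + p))
w(W, E) = 30 - W - 25*E + 5*E**2 (w(W, E) = (30 - 15*E - 10*E + 5*E*E) - W = (30 - 15*E - 10*E + 5*E**2) - W = (30 - 25*E + 5*E**2) - W = 30 - W - 25*E + 5*E**2)
q = -1664 (q = -128*13 = -1664)
(q + w(-120, (-35 + 54) + 44))*(32579 - 20479) = (-1664 + (30 - 1*(-120) - 25*((-35 + 54) + 44) + 5*((-35 + 54) + 44)**2))*(32579 - 20479) = (-1664 + (30 + 120 - 25*(19 + 44) + 5*(19 + 44)**2))*12100 = (-1664 + (30 + 120 - 25*63 + 5*63**2))*12100 = (-1664 + (30 + 120 - 1575 + 5*3969))*12100 = (-1664 + (30 + 120 - 1575 + 19845))*12100 = (-1664 + 18420)*12100 = 16756*12100 = 202747600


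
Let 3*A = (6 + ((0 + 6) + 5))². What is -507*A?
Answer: -48841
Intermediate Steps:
A = 289/3 (A = (6 + ((0 + 6) + 5))²/3 = (6 + (6 + 5))²/3 = (6 + 11)²/3 = (⅓)*17² = (⅓)*289 = 289/3 ≈ 96.333)
-507*A = -507*289/3 = -48841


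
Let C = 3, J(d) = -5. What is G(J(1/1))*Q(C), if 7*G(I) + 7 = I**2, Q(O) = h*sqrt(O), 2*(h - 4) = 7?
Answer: 135*sqrt(3)/7 ≈ 33.404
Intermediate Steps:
h = 15/2 (h = 4 + (1/2)*7 = 4 + 7/2 = 15/2 ≈ 7.5000)
Q(O) = 15*sqrt(O)/2
G(I) = -1 + I**2/7
G(J(1/1))*Q(C) = (-1 + (1/7)*(-5)**2)*(15*sqrt(3)/2) = (-1 + (1/7)*25)*(15*sqrt(3)/2) = (-1 + 25/7)*(15*sqrt(3)/2) = 18*(15*sqrt(3)/2)/7 = 135*sqrt(3)/7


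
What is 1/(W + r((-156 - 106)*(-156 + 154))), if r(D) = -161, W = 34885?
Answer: 1/34724 ≈ 2.8799e-5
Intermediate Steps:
1/(W + r((-156 - 106)*(-156 + 154))) = 1/(34885 - 161) = 1/34724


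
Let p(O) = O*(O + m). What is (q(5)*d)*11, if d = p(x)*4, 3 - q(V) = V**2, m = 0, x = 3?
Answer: -8712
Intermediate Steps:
q(V) = 3 - V**2
p(O) = O**2 (p(O) = O*(O + 0) = O*O = O**2)
d = 36 (d = 3**2*4 = 9*4 = 36)
(q(5)*d)*11 = ((3 - 1*5**2)*36)*11 = ((3 - 1*25)*36)*11 = ((3 - 25)*36)*11 = -22*36*11 = -792*11 = -8712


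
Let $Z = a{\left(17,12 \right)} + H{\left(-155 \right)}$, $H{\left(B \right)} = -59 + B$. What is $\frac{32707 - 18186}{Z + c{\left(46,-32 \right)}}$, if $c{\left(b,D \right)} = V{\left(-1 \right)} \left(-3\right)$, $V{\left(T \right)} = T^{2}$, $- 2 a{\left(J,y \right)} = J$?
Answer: $- \frac{29042}{451} \approx -64.395$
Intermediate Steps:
$a{\left(J,y \right)} = - \frac{J}{2}$
$c{\left(b,D \right)} = -3$ ($c{\left(b,D \right)} = \left(-1\right)^{2} \left(-3\right) = 1 \left(-3\right) = -3$)
$Z = - \frac{445}{2}$ ($Z = \left(- \frac{1}{2}\right) 17 - 214 = - \frac{17}{2} - 214 = - \frac{445}{2} \approx -222.5$)
$\frac{32707 - 18186}{Z + c{\left(46,-32 \right)}} = \frac{32707 - 18186}{- \frac{445}{2} - 3} = \frac{14521}{- \frac{451}{2}} = 14521 \left(- \frac{2}{451}\right) = - \frac{29042}{451}$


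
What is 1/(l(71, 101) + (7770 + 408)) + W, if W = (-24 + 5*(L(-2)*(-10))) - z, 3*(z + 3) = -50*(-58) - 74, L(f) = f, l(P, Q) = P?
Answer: -7118886/8249 ≈ -863.00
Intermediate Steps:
z = 939 (z = -3 + (-50*(-58) - 74)/3 = -3 + (2900 - 74)/3 = -3 + (⅓)*2826 = -3 + 942 = 939)
W = -863 (W = (-24 + 5*(-2*(-10))) - 1*939 = (-24 + 5*20) - 939 = (-24 + 100) - 939 = 76 - 939 = -863)
1/(l(71, 101) + (7770 + 408)) + W = 1/(71 + (7770 + 408)) - 863 = 1/(71 + 8178) - 863 = 1/8249 - 863 = -7118886/8249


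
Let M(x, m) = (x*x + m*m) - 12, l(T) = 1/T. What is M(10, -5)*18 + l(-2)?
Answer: 4067/2 ≈ 2033.5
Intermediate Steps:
l(T) = 1/T
M(x, m) = -12 + m**2 + x**2 (M(x, m) = (x**2 + m**2) - 12 = (m**2 + x**2) - 12 = -12 + m**2 + x**2)
M(10, -5)*18 + l(-2) = (-12 + (-5)**2 + 10**2)*18 + 1/(-2) = (-12 + 25 + 100)*18 - 1/2 = 113*18 - 1/2 = 2034 - 1/2 = 4067/2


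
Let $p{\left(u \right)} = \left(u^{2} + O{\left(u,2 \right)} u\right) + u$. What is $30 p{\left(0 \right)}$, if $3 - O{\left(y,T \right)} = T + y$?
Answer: $0$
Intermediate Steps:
$O{\left(y,T \right)} = 3 - T - y$ ($O{\left(y,T \right)} = 3 - \left(T + y\right) = 3 - T - y$)
$p{\left(u \right)} = u + u^{2} + u \left(1 - u\right)$ ($p{\left(u \right)} = \left(u^{2} + \left(3 - 2 - u\right) u\right) + u = \left(u^{2} + \left(1 - u\right) u\right) + u = \left(u^{2} + u \left(1 - u\right)\right) + u = u + u^{2} + u \left(1 - u\right)$)
$30 p{\left(0 \right)} = 30 \cdot 2 \cdot 0 = 30 \cdot 0 = 0$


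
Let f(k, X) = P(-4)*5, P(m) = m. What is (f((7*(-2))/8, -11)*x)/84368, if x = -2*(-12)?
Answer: -30/5273 ≈ -0.0056894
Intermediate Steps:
x = 24
f(k, X) = -20 (f(k, X) = -4*5 = -20)
(f((7*(-2))/8, -11)*x)/84368 = -20*24/84368 = -480*1/84368 = -30/5273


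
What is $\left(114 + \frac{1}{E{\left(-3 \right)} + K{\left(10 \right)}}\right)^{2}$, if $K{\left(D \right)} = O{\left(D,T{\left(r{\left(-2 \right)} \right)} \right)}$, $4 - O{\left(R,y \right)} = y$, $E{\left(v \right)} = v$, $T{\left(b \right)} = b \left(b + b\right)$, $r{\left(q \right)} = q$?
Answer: $\frac{635209}{49} \approx 12963.0$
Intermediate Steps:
$T{\left(b \right)} = 2 b^{2}$ ($T{\left(b \right)} = b 2 b = 2 b^{2}$)
$O{\left(R,y \right)} = 4 - y$
$K{\left(D \right)} = -4$ ($K{\left(D \right)} = 4 - 2 \left(-2\right)^{2} = 4 - 2 \cdot 4 = 4 - 8 = -4$)
$\left(114 + \frac{1}{E{\left(-3 \right)} + K{\left(10 \right)}}\right)^{2} = \left(114 + \frac{1}{-3 - 4}\right)^{2} = \left(114 + \frac{1}{-7}\right)^{2} = \left(114 - \frac{1}{7}\right)^{2} = \left(\frac{797}{7}\right)^{2} = \frac{635209}{49}$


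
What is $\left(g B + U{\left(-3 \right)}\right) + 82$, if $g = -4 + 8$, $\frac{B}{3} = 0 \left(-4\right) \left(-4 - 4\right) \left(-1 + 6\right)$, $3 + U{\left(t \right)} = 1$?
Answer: $80$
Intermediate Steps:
$U{\left(t \right)} = -2$ ($U{\left(t \right)} = -3 + 1 = -2$)
$B = 0$ ($B = 3 \cdot 0 \left(-4\right) \left(-4 - 4\right) \left(-1 + 6\right) = 3 \cdot 0 \left(\left(-8\right) 5\right) = 3 \cdot 0 \left(-40\right) = 3 \cdot 0 = 0$)
$g = 4$
$\left(g B + U{\left(-3 \right)}\right) + 82 = \left(4 \cdot 0 - 2\right) + 82 = \left(0 - 2\right) + 82 = -2 + 82 = 80$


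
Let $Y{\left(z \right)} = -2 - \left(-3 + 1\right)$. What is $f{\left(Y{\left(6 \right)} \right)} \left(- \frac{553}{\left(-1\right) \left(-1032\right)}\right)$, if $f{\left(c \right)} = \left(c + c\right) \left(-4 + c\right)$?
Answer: $0$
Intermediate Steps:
$Y{\left(z \right)} = 0$ ($Y{\left(z \right)} = -2 - -2 = -2 + 2 = 0$)
$f{\left(c \right)} = 2 c \left(-4 + c\right)$
$f{\left(Y{\left(6 \right)} \right)} \left(- \frac{553}{\left(-1\right) \left(-1032\right)}\right) = 2 \cdot 0 \left(-4 + 0\right) \left(- \frac{553}{\left(-1\right) \left(-1032\right)}\right) = 2 \cdot 0 \left(-4\right) \left(- \frac{553}{1032}\right) = 0 \left(\left(-553\right) \frac{1}{1032}\right) = 0 \left(- \frac{553}{1032}\right) = 0$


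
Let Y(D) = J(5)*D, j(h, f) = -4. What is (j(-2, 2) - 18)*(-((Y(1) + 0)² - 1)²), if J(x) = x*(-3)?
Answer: 1103872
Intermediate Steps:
J(x) = -3*x
Y(D) = -15*D (Y(D) = (-3*5)*D = -15*D)
(j(-2, 2) - 18)*(-((Y(1) + 0)² - 1)²) = (-4 - 18)*(-((-15*1 + 0)² - 1)²) = -(-22)*((-15 + 0)² - 1)² = -(-22)*((-15)² - 1)² = -(-22)*(225 - 1)² = -(-22)*224² = -(-22)*50176 = -22*(-50176) = 1103872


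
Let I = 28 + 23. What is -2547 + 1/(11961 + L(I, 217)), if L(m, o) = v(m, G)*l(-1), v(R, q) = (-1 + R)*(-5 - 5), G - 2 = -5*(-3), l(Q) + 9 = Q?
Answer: -43199666/16961 ≈ -2547.0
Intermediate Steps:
l(Q) = -9 + Q
I = 51
G = 17 (G = 2 - 5*(-3) = 2 + 15 = 17)
v(R, q) = 10 - 10*R (v(R, q) = (-1 + R)*(-10) = 10 - 10*R)
L(m, o) = -100 + 100*m (L(m, o) = (10 - 10*m)*(-9 - 1) = (10 - 10*m)*(-10) = -100 + 100*m)
-2547 + 1/(11961 + L(I, 217)) = -2547 + 1/(11961 + (-100 + 100*51)) = -2547 + 1/(11961 + (-100 + 5100)) = -2547 + 1/(11961 + 5000) = -2547 + 1/16961 = -43199666/16961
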